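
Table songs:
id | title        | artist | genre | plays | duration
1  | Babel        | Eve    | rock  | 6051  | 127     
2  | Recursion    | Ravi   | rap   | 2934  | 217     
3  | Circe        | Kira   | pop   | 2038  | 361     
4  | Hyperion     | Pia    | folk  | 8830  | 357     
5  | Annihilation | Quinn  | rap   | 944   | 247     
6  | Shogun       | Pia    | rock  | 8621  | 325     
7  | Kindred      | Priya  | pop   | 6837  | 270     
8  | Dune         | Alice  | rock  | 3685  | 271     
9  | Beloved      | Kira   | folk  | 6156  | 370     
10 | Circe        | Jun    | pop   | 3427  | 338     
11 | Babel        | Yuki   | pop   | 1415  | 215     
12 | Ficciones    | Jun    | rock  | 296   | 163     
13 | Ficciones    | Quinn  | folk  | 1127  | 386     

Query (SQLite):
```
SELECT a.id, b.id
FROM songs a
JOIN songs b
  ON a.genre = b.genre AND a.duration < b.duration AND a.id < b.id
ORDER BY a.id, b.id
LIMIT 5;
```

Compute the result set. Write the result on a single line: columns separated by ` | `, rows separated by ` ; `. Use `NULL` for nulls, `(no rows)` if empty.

Pairs (a,b) with same genre, a.duration < b.duration, a.id < b.id.
genre groups: folk:{4,9,13} pop:{3,7,10,11} rap:{2,5} rock:{1,6,8,12}
Ordered by (a.id, b.id); first 5.

1 | 6 ; 1 | 8 ; 1 | 12 ; 2 | 5 ; 4 | 9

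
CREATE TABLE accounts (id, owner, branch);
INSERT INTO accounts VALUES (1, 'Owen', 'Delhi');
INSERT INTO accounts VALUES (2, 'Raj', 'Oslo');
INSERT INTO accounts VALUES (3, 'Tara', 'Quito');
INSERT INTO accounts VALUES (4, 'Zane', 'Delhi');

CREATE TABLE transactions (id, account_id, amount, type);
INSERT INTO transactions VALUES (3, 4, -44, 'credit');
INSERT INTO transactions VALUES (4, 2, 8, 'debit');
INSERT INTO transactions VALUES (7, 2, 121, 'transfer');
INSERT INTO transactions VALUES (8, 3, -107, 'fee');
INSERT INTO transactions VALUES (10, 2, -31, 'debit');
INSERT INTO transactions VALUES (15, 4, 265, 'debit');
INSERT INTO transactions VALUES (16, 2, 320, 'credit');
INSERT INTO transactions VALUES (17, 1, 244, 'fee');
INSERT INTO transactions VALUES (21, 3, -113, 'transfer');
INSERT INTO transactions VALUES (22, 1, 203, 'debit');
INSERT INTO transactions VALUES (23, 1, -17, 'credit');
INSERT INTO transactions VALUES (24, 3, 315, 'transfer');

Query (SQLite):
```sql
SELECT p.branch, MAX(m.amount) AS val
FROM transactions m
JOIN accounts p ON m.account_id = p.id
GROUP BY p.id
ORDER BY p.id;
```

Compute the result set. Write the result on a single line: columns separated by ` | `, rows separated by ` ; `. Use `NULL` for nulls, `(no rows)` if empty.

Join each transactions row to its accounts via account_id.
Group joined rows by accounts.id; compute MAX(m.amount) per group.
  1: ids {17, 22, 23} → MAX(m.amount)=244
  2: ids {4, 7, 10, 16} → MAX(m.amount)=320
  3: ids {8, 21, 24} → MAX(m.amount)=315
  4: ids {3, 15} → MAX(m.amount)=265

Delhi | 244 ; Oslo | 320 ; Quito | 315 ; Delhi | 265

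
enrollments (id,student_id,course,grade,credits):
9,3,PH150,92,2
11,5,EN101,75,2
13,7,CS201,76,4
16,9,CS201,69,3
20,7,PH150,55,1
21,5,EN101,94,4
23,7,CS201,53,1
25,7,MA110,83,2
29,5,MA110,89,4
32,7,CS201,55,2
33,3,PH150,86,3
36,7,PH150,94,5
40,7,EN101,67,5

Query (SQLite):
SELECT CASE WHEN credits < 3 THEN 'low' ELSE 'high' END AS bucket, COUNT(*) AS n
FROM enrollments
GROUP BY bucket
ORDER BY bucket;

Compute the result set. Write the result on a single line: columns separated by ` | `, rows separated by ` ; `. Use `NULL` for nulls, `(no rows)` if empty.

Bucket rows by credits < 3 → 'low' else 'high'; count each bucket.

high | 7 ; low | 6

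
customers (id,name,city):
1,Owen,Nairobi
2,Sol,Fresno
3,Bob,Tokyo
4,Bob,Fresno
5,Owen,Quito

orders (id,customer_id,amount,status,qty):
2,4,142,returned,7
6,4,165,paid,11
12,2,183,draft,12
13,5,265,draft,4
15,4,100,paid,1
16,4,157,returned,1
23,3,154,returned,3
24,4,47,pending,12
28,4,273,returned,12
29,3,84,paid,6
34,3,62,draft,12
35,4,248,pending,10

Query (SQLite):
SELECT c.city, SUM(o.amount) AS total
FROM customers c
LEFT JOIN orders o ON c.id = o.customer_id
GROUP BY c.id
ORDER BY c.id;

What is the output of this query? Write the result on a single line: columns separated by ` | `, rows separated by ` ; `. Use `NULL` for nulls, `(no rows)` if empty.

LEFT JOIN keeps every customers row; unmatched ones get NULL for orders columns.
Group by customers.id and compute SUM(o.amount). SUM over an all-NULL group is NULL.
  1: ids {—} → SUM(o.amount)=NULL
  2: ids {12} → SUM(o.amount)=183
  3: ids {23, 29, 34} → SUM(o.amount)=300
  4: ids {2, 6, 15, 16, 24, 28, 35} → SUM(o.amount)=1132
  5: ids {13} → SUM(o.amount)=265

Nairobi | NULL ; Fresno | 183 ; Tokyo | 300 ; Fresno | 1132 ; Quito | 265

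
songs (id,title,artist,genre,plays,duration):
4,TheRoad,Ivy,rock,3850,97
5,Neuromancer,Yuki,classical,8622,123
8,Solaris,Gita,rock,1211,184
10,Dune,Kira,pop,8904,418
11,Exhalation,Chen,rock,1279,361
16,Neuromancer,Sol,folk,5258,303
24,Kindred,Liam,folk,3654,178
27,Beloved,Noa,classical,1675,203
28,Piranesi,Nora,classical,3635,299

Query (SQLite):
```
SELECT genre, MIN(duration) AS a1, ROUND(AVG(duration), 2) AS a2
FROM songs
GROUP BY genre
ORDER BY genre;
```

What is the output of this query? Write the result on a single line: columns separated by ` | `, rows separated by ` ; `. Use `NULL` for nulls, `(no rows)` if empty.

Group songs by genre.
Per group compute: MIN(duration), ROUND(AVG(duration), 2).
  classical: ids {5, 27, 28} → MIN(duration)=123, ROUND(AVG(duration), 2)=208.33
  folk: ids {16, 24} → MIN(duration)=178, ROUND(AVG(duration), 2)=240.5
  pop: ids {10} → MIN(duration)=418, ROUND(AVG(duration), 2)=418
  rock: ids {4, 8, 11} → MIN(duration)=97, ROUND(AVG(duration), 2)=214

classical | 123 | 208.33 ; folk | 178 | 240.5 ; pop | 418 | 418 ; rock | 97 | 214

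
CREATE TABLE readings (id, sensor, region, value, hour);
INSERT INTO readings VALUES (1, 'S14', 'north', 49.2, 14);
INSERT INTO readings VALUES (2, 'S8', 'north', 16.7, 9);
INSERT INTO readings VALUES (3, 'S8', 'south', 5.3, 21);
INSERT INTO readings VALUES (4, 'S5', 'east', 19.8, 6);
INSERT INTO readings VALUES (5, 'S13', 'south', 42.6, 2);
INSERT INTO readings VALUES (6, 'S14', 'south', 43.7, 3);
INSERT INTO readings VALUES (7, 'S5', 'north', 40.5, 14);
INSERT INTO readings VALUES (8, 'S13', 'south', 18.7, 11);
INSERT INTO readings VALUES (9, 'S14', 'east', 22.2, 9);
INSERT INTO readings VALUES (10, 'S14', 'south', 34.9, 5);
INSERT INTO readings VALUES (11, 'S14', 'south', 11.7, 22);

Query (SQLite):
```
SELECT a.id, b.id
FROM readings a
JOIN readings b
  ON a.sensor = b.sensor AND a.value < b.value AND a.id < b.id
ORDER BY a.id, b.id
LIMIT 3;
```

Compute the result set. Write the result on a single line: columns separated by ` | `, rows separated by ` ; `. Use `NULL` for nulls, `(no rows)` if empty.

Pairs (a,b) with same sensor, a.value < b.value, a.id < b.id.
sensor groups: S13:{5,8} S14:{1,6,9,10,11} S5:{4,7} S8:{2,3}
Ordered by (a.id, b.id); first 3.

4 | 7 ; 9 | 10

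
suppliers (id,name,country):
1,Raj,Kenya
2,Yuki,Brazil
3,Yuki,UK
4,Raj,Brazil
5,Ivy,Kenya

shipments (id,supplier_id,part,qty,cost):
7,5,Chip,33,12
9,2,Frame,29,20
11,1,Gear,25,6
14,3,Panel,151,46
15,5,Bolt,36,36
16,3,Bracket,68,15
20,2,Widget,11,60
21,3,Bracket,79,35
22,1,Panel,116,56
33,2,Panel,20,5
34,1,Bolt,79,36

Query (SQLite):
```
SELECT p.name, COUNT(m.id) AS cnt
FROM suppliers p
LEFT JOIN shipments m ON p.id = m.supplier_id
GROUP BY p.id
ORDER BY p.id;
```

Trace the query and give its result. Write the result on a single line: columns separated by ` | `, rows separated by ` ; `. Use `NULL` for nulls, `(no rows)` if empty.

LEFT JOIN keeps every suppliers row; unmatched ones get NULL for shipments columns.
Group by suppliers.id and compute COUNT(m.id). COUNT(col) of an all-NULL group is 0.
  1: ids {11, 22, 34} → COUNT(m.id)=3
  2: ids {9, 20, 33} → COUNT(m.id)=3
  3: ids {14, 16, 21} → COUNT(m.id)=3
  4: ids {—} → COUNT(m.id)=0
  5: ids {7, 15} → COUNT(m.id)=2

Raj | 3 ; Yuki | 3 ; Yuki | 3 ; Raj | 0 ; Ivy | 2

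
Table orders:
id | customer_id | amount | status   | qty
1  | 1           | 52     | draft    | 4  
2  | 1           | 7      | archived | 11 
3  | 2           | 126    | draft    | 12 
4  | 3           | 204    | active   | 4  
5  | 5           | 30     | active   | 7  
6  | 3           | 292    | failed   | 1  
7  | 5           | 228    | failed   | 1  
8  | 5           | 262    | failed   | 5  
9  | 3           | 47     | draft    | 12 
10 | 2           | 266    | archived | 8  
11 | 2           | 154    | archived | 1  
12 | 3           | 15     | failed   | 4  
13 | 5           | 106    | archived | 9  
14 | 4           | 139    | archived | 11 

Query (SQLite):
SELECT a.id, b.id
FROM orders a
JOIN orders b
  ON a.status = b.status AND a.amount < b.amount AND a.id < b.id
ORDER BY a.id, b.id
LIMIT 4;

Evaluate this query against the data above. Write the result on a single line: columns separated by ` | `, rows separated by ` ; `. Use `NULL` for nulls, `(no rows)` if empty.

Pairs (a,b) with same status, a.amount < b.amount, a.id < b.id.
status groups: active:{4,5} archived:{2,10,11,13,14} draft:{1,3,9} failed:{6,7,8,12}
Ordered by (a.id, b.id); first 4.

1 | 3 ; 2 | 10 ; 2 | 11 ; 2 | 13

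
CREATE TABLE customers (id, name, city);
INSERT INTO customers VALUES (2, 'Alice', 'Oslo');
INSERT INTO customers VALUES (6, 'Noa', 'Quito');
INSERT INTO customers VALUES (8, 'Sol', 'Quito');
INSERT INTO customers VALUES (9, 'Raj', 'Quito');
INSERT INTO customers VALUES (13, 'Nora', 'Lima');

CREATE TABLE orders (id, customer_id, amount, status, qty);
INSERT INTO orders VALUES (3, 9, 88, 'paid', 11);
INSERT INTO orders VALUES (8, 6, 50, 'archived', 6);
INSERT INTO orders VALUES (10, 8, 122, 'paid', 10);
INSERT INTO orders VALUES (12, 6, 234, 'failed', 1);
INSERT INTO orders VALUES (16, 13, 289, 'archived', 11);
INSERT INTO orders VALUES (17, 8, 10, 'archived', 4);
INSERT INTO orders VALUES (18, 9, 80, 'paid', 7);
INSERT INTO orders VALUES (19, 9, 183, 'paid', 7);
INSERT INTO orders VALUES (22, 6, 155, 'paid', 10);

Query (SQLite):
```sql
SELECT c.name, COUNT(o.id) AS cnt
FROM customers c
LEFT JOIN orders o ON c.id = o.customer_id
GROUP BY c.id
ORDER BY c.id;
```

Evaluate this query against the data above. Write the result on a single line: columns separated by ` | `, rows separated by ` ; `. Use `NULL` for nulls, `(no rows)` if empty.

Alice | 0 ; Noa | 3 ; Sol | 2 ; Raj | 3 ; Nora | 1

LEFT JOIN keeps every customers row; unmatched ones get NULL for orders columns.
Group by customers.id and compute COUNT(o.id). COUNT(col) of an all-NULL group is 0.
  2: ids {—} → COUNT(o.id)=0
  6: ids {8, 12, 22} → COUNT(o.id)=3
  8: ids {10, 17} → COUNT(o.id)=2
  9: ids {3, 18, 19} → COUNT(o.id)=3
  13: ids {16} → COUNT(o.id)=1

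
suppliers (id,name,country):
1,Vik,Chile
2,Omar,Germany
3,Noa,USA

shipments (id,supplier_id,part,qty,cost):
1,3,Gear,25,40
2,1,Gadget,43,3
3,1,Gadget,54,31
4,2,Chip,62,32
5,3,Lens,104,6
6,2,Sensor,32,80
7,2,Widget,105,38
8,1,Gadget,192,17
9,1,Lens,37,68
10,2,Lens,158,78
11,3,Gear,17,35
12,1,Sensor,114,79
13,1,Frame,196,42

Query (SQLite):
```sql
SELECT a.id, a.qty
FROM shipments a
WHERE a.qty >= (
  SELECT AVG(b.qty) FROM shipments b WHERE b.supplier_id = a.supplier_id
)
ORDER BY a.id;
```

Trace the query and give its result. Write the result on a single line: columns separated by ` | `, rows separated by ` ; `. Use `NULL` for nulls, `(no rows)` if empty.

5 | 104 ; 7 | 105 ; 8 | 192 ; 10 | 158 ; 12 | 114 ; 13 | 196

For each shipments row a, compute AVG(qty) over rows sharing a.supplier_id.
Keep row a if a.qty >= that per-group AVG.
  supplier_id=1: AVG(qty) = 106.0
  supplier_id=2: AVG(qty) = 89.25
  supplier_id=3: AVG(qty) = 48.666667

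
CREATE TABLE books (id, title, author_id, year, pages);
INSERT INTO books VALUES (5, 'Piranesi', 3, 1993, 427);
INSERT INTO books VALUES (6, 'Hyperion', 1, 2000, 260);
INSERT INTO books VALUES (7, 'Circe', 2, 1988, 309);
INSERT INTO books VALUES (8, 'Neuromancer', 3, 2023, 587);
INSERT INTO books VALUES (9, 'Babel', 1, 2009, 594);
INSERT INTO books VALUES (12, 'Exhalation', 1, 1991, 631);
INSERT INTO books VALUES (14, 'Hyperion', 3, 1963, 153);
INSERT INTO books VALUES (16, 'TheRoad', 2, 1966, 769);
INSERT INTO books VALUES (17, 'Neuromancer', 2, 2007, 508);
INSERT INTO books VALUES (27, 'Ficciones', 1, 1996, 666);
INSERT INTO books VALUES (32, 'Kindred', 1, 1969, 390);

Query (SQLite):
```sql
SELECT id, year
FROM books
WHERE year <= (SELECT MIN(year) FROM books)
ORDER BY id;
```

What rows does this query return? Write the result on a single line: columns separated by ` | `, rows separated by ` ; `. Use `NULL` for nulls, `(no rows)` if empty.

Scalar subquery: MIN(year) over all books rows = 1963.
Keep rows where year <= that value.

14 | 1963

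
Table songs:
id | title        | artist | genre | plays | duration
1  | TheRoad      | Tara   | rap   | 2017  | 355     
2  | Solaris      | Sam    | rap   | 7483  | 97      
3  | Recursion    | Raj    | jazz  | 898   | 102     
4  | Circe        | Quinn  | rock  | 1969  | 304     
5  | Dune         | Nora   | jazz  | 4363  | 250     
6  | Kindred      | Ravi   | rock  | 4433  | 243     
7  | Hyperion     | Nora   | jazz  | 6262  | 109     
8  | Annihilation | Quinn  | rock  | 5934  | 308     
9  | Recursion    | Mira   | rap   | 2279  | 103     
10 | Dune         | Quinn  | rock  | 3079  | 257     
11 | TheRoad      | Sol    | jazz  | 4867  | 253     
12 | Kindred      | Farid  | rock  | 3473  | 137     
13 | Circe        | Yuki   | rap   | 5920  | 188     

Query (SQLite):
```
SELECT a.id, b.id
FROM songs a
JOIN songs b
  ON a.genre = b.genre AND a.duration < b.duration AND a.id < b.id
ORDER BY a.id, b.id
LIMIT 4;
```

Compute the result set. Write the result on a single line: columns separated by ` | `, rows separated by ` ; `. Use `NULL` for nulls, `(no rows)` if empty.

2 | 9 ; 2 | 13 ; 3 | 5 ; 3 | 7

Pairs (a,b) with same genre, a.duration < b.duration, a.id < b.id.
genre groups: jazz:{3,5,7,11} rap:{1,2,9,13} rock:{4,6,8,10,12}
Ordered by (a.id, b.id); first 4.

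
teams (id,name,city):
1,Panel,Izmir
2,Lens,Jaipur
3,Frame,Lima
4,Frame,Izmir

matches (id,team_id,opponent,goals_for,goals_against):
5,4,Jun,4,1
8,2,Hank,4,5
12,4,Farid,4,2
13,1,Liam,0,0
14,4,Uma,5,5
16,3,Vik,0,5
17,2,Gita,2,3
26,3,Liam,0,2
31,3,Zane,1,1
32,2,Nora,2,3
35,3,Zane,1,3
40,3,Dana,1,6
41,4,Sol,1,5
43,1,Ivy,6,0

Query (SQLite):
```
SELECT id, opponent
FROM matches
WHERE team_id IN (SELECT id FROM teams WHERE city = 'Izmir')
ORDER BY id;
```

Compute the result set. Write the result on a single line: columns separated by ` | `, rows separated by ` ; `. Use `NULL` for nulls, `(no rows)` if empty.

5 | Jun ; 12 | Farid ; 13 | Liam ; 14 | Uma ; 41 | Sol ; 43 | Ivy

Inner query: teams.id where city = 'Izmir'.
Outer: keep matches rows whose team_id is in that set.
Inner query → {1, 4}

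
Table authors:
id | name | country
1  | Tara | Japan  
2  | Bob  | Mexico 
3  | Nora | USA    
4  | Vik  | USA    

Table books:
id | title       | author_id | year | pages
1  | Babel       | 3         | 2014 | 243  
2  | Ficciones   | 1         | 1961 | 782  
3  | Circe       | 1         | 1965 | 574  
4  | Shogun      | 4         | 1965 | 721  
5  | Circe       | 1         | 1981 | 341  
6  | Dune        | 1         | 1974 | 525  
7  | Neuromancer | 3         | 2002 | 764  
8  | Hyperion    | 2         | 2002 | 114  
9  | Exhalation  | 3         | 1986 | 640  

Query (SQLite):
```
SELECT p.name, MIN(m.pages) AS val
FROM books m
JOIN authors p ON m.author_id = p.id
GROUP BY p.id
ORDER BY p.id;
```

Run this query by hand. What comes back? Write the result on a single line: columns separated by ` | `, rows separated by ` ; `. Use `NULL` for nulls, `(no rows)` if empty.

Tara | 341 ; Bob | 114 ; Nora | 243 ; Vik | 721

Join each books row to its authors via author_id.
Group joined rows by authors.id; compute MIN(m.pages) per group.
  1: ids {2, 3, 5, 6} → MIN(m.pages)=341
  2: ids {8} → MIN(m.pages)=114
  3: ids {1, 7, 9} → MIN(m.pages)=243
  4: ids {4} → MIN(m.pages)=721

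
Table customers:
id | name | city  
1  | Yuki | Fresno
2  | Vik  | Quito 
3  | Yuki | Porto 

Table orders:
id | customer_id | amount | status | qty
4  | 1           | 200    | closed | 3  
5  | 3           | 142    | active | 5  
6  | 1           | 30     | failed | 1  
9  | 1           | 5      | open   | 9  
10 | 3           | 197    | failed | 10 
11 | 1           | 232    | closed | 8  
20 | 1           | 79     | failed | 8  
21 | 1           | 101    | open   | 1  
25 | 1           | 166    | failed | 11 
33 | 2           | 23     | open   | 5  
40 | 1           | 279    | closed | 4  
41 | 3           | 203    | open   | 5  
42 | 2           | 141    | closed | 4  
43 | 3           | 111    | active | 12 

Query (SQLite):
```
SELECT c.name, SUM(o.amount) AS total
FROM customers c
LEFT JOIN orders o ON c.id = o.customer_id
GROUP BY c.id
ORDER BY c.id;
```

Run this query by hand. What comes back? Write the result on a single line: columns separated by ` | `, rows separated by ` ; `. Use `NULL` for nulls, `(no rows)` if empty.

Yuki | 1092 ; Vik | 164 ; Yuki | 653

LEFT JOIN keeps every customers row; unmatched ones get NULL for orders columns.
Group by customers.id and compute SUM(o.amount). SUM over an all-NULL group is NULL.
  1: ids {4, 6, 9, 11, 20, 21, 25, 40} → SUM(o.amount)=1092
  2: ids {33, 42} → SUM(o.amount)=164
  3: ids {5, 10, 41, 43} → SUM(o.amount)=653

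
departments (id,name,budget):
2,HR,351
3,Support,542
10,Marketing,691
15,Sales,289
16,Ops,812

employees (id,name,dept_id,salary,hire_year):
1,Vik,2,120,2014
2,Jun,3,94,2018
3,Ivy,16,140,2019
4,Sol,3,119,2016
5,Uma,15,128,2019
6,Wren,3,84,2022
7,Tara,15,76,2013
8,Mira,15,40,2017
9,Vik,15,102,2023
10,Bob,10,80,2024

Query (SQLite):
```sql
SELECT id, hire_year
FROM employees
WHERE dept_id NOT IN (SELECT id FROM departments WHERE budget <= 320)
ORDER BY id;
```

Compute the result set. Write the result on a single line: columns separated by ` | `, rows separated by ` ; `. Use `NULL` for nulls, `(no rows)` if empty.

1 | 2014 ; 2 | 2018 ; 3 | 2019 ; 4 | 2016 ; 6 | 2022 ; 10 | 2024

Inner query: departments.id where budget <= 320.
Outer: keep employees rows whose dept_id is not in that set.
Inner query → {15}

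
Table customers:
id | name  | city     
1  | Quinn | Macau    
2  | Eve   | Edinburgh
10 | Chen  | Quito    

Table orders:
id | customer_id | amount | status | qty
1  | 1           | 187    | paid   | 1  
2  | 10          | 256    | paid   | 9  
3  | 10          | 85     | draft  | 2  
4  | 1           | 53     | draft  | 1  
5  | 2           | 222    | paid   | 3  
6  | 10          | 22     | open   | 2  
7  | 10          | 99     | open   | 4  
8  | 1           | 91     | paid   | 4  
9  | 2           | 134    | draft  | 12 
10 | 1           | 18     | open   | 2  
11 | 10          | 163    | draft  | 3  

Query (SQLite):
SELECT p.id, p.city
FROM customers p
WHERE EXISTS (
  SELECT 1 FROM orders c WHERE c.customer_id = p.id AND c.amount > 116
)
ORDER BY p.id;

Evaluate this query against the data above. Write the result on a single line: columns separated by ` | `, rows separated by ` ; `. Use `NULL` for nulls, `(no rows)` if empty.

For each customers row, check whether any orders with matching customer_id has amount > 116.
Keep rows where that is true.

1 | Macau ; 2 | Edinburgh ; 10 | Quito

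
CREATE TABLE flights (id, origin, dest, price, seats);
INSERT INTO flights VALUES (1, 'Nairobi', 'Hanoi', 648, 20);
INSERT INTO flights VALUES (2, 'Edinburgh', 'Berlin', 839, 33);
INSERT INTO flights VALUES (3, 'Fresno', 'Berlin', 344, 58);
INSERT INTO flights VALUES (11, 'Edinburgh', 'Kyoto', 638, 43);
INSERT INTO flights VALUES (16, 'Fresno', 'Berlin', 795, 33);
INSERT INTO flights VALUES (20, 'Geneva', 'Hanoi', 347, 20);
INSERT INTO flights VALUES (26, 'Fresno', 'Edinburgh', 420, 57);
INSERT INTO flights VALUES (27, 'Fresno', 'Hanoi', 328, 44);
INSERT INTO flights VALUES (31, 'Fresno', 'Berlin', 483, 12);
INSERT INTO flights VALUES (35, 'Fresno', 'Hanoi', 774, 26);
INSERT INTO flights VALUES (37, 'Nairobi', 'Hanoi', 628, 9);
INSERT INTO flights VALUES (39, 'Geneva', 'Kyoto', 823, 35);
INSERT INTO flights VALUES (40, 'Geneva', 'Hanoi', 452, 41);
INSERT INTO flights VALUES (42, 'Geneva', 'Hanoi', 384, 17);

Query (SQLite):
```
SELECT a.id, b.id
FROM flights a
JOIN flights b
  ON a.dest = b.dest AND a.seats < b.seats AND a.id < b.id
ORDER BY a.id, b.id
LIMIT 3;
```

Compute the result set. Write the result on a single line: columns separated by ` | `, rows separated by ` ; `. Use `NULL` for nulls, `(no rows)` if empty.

1 | 27 ; 1 | 35 ; 1 | 40

Pairs (a,b) with same dest, a.seats < b.seats, a.id < b.id.
dest groups: Berlin:{2,3,16,31} Edinburgh:{26} Hanoi:{1,20,27,35,37,40,42} Kyoto:{11,39}
Ordered by (a.id, b.id); first 3.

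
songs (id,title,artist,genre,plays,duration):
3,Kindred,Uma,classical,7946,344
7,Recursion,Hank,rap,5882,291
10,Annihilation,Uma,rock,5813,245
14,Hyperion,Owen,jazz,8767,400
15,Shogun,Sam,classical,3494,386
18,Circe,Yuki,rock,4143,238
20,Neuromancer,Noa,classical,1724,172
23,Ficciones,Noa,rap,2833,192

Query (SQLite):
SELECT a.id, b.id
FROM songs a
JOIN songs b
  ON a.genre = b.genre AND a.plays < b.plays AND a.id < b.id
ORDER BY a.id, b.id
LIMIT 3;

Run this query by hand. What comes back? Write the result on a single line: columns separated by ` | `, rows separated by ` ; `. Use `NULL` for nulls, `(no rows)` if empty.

(no rows)

Pairs (a,b) with same genre, a.plays < b.plays, a.id < b.id.
genre groups: classical:{3,15,20} jazz:{14} rap:{7,23} rock:{10,18}
Ordered by (a.id, b.id); first 3.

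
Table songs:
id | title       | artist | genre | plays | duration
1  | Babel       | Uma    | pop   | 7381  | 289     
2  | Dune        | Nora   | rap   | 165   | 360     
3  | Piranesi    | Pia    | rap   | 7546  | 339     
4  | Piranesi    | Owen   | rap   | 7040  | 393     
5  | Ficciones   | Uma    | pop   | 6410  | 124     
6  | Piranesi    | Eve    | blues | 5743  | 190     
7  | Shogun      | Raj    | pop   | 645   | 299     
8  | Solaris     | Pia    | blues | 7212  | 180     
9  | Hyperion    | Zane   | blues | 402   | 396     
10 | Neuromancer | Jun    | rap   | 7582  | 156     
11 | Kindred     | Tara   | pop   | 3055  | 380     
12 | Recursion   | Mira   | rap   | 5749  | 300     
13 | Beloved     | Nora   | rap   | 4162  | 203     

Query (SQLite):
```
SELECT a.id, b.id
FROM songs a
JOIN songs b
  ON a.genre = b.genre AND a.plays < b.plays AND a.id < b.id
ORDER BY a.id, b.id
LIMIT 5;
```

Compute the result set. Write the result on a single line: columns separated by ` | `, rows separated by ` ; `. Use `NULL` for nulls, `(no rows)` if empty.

Pairs (a,b) with same genre, a.plays < b.plays, a.id < b.id.
genre groups: blues:{6,8,9} pop:{1,5,7,11} rap:{2,3,4,10,12,13}
Ordered by (a.id, b.id); first 5.

2 | 3 ; 2 | 4 ; 2 | 10 ; 2 | 12 ; 2 | 13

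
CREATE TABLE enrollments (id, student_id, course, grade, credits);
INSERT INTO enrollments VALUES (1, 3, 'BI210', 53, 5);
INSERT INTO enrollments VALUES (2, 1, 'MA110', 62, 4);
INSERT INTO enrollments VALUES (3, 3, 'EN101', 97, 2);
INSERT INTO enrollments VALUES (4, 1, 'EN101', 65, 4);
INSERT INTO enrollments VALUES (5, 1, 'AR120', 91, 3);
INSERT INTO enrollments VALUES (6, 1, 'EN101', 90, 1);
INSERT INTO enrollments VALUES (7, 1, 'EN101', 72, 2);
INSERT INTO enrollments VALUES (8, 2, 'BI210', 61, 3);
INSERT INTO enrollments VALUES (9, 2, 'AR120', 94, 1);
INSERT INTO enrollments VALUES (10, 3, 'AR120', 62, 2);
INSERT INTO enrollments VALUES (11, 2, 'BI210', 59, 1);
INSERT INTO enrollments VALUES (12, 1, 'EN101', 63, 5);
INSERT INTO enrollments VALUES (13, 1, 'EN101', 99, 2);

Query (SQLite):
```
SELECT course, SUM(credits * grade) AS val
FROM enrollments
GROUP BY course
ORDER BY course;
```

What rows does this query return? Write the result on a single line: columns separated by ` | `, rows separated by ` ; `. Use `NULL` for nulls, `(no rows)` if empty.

AR120 | 491 ; BI210 | 507 ; EN101 | 1201 ; MA110 | 248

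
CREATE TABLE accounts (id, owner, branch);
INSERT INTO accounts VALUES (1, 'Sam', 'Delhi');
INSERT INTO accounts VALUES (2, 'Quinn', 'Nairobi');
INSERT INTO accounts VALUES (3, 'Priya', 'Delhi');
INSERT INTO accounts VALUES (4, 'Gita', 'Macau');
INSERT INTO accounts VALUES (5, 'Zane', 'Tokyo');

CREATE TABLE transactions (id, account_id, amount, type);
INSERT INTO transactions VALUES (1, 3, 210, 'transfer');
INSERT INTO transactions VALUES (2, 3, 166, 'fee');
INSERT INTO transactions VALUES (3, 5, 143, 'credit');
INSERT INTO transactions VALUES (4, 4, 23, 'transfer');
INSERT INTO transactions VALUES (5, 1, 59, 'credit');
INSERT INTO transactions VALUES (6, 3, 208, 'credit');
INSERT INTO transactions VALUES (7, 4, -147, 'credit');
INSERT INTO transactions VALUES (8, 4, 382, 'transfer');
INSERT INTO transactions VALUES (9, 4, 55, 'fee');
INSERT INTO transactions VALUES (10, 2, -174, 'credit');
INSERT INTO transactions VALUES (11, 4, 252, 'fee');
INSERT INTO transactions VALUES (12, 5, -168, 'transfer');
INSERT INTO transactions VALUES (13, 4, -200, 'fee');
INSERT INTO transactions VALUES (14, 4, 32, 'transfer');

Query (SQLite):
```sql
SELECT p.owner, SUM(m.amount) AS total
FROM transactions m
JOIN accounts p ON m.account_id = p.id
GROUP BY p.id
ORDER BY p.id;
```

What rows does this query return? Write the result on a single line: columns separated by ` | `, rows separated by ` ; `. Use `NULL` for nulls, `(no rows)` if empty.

Sam | 59 ; Quinn | -174 ; Priya | 584 ; Gita | 397 ; Zane | -25

Join each transactions row to its accounts via account_id.
Group joined rows by accounts.id; compute SUM(m.amount) per group.
  1: ids {5} → SUM(m.amount)=59
  2: ids {10} → SUM(m.amount)=-174
  3: ids {1, 2, 6} → SUM(m.amount)=584
  4: ids {4, 7, 8, 9, 11, 13, 14} → SUM(m.amount)=397
  5: ids {3, 12} → SUM(m.amount)=-25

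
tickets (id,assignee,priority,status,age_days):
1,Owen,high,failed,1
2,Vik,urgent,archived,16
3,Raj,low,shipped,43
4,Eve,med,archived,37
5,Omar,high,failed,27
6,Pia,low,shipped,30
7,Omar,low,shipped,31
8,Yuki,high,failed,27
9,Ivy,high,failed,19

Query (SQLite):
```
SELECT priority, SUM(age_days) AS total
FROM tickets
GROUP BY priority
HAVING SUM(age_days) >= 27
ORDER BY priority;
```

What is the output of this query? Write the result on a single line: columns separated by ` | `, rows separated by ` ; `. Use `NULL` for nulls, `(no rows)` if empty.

Partition tickets by priority; compute SUM(age_days) within each group.
HAVING: keep groups where SUM(age_days) >= 27.
  high: ids {1, 5, 8, 9} → SUM(age_days)=74
  low: ids {3, 6, 7} → SUM(age_days)=104
  med: ids {4} → SUM(age_days)=37
  urgent: ids {2} → SUM(age_days)=16

high | 74 ; low | 104 ; med | 37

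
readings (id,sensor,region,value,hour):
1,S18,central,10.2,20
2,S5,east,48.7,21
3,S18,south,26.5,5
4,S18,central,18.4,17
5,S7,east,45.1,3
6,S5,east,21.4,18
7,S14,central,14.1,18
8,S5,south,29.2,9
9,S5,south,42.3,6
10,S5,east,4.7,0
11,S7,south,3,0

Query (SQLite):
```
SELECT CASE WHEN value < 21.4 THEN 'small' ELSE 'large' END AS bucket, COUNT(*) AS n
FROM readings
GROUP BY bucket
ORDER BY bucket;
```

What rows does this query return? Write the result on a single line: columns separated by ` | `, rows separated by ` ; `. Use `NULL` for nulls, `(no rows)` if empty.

Bucket rows by value < 21.4 → 'small' else 'large'; count each bucket.

large | 6 ; small | 5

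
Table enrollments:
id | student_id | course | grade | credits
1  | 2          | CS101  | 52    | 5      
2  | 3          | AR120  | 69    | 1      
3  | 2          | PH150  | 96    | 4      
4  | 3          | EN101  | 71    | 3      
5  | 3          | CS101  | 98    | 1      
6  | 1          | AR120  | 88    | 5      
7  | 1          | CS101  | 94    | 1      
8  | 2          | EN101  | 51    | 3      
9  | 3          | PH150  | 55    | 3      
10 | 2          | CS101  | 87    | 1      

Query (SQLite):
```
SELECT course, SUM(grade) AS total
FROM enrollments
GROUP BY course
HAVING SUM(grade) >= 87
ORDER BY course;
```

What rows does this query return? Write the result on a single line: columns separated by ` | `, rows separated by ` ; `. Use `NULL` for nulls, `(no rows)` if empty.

AR120 | 157 ; CS101 | 331 ; EN101 | 122 ; PH150 | 151

Partition enrollments by course; compute SUM(grade) within each group.
HAVING: keep groups where SUM(grade) >= 87.
  AR120: ids {2, 6} → SUM(grade)=157
  CS101: ids {1, 5, 7, 10} → SUM(grade)=331
  EN101: ids {4, 8} → SUM(grade)=122
  PH150: ids {3, 9} → SUM(grade)=151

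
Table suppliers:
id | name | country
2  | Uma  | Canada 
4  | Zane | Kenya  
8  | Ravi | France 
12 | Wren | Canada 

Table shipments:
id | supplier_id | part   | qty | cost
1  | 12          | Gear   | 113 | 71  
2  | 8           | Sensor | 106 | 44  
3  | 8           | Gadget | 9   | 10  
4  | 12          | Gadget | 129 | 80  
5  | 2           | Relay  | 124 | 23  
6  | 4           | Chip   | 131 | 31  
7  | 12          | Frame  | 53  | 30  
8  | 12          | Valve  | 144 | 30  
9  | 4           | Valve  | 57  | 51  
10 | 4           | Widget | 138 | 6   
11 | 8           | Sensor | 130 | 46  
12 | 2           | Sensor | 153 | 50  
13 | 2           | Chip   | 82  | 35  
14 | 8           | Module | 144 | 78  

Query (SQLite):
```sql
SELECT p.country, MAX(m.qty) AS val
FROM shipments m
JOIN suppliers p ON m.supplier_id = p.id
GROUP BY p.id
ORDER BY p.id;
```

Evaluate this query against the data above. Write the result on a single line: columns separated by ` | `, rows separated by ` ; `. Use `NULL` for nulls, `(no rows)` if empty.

Join each shipments row to its suppliers via supplier_id.
Group joined rows by suppliers.id; compute MAX(m.qty) per group.
  2: ids {5, 12, 13} → MAX(m.qty)=153
  4: ids {6, 9, 10} → MAX(m.qty)=138
  8: ids {2, 3, 11, 14} → MAX(m.qty)=144
  12: ids {1, 4, 7, 8} → MAX(m.qty)=144

Canada | 153 ; Kenya | 138 ; France | 144 ; Canada | 144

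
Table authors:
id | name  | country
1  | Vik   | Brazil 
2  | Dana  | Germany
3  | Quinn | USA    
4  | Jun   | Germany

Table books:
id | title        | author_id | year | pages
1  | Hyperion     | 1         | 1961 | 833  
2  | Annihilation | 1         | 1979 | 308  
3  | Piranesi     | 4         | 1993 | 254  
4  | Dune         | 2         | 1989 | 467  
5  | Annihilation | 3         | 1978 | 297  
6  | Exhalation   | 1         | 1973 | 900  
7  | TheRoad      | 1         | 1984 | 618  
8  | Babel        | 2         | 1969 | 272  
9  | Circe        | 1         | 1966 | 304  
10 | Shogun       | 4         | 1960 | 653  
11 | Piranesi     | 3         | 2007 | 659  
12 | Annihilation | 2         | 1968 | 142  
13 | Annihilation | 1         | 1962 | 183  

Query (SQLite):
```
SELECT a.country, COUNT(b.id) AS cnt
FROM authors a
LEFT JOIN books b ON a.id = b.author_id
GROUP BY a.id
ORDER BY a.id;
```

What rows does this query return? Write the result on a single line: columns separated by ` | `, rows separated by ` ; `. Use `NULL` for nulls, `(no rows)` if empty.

LEFT JOIN keeps every authors row; unmatched ones get NULL for books columns.
Group by authors.id and compute COUNT(b.id). COUNT(col) of an all-NULL group is 0.
  1: ids {1, 2, 6, 7, 9, 13} → COUNT(b.id)=6
  2: ids {4, 8, 12} → COUNT(b.id)=3
  3: ids {5, 11} → COUNT(b.id)=2
  4: ids {3, 10} → COUNT(b.id)=2

Brazil | 6 ; Germany | 3 ; USA | 2 ; Germany | 2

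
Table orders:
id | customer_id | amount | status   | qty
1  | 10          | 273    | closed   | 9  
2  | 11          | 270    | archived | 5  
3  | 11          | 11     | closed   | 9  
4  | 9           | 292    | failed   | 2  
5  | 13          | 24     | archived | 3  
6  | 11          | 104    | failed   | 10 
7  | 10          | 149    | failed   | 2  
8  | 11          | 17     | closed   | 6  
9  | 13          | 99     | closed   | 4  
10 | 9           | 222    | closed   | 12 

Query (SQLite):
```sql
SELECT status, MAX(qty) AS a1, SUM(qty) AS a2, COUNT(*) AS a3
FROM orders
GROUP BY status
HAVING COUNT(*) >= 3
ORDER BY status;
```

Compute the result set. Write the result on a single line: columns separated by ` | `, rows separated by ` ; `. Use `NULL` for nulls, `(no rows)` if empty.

Group orders by status.
Per group compute: MAX(qty), SUM(qty), COUNT(*).
HAVING: drop groups with fewer than 3 rows.
  archived: ids {2, 5} → MAX(qty)=5, SUM(qty)=8, COUNT(*)=2
  closed: ids {1, 3, 8, 9, 10} → MAX(qty)=12, SUM(qty)=40, COUNT(*)=5
  failed: ids {4, 6, 7} → MAX(qty)=10, SUM(qty)=14, COUNT(*)=3

closed | 12 | 40 | 5 ; failed | 10 | 14 | 3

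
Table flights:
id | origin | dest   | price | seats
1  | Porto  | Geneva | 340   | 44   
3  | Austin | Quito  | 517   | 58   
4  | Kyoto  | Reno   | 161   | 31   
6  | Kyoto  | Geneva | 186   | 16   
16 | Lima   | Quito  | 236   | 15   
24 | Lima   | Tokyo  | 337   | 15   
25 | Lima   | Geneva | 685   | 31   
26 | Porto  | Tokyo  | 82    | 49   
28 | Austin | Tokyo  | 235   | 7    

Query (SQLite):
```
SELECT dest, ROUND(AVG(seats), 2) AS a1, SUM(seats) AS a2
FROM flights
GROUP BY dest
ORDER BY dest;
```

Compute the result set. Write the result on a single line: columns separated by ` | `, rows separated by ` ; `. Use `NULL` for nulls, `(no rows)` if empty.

Group flights by dest.
Per group compute: ROUND(AVG(seats), 2), SUM(seats).
  Geneva: ids {1, 6, 25} → ROUND(AVG(seats), 2)=30.33, SUM(seats)=91
  Quito: ids {3, 16} → ROUND(AVG(seats), 2)=36.5, SUM(seats)=73
  Reno: ids {4} → ROUND(AVG(seats), 2)=31, SUM(seats)=31
  Tokyo: ids {24, 26, 28} → ROUND(AVG(seats), 2)=23.67, SUM(seats)=71

Geneva | 30.33 | 91 ; Quito | 36.5 | 73 ; Reno | 31 | 31 ; Tokyo | 23.67 | 71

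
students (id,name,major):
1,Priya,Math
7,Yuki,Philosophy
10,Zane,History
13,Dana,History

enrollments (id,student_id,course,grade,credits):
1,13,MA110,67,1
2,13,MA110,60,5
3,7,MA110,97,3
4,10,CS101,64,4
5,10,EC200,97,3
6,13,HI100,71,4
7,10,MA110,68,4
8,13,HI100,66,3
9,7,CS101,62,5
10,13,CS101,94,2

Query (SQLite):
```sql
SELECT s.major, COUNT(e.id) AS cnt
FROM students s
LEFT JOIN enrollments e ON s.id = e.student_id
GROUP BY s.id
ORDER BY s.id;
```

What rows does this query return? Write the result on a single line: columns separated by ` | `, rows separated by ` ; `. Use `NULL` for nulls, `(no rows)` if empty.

LEFT JOIN keeps every students row; unmatched ones get NULL for enrollments columns.
Group by students.id and compute COUNT(e.id). COUNT(col) of an all-NULL group is 0.
  1: ids {—} → COUNT(e.id)=0
  7: ids {3, 9} → COUNT(e.id)=2
  10: ids {4, 5, 7} → COUNT(e.id)=3
  13: ids {1, 2, 6, 8, 10} → COUNT(e.id)=5

Math | 0 ; Philosophy | 2 ; History | 3 ; History | 5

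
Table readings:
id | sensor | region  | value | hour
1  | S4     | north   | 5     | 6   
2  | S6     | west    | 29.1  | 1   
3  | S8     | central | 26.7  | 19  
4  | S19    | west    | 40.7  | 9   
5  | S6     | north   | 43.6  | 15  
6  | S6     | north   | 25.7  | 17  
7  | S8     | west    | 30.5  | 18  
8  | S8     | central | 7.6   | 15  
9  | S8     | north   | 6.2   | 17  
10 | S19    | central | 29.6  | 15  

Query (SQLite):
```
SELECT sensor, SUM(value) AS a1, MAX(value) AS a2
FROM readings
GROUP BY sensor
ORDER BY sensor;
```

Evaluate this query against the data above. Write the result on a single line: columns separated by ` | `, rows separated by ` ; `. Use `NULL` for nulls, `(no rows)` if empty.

S19 | 70.3 | 40.7 ; S4 | 5 | 5 ; S6 | 98.4 | 43.6 ; S8 | 71 | 30.5

Group readings by sensor.
Per group compute: SUM(value), MAX(value).
  S19: ids {4, 10} → SUM(value)=70.3, MAX(value)=40.7
  S4: ids {1} → SUM(value)=5, MAX(value)=5
  S6: ids {2, 5, 6} → SUM(value)=98.4, MAX(value)=43.6
  S8: ids {3, 7, 8, 9} → SUM(value)=71, MAX(value)=30.5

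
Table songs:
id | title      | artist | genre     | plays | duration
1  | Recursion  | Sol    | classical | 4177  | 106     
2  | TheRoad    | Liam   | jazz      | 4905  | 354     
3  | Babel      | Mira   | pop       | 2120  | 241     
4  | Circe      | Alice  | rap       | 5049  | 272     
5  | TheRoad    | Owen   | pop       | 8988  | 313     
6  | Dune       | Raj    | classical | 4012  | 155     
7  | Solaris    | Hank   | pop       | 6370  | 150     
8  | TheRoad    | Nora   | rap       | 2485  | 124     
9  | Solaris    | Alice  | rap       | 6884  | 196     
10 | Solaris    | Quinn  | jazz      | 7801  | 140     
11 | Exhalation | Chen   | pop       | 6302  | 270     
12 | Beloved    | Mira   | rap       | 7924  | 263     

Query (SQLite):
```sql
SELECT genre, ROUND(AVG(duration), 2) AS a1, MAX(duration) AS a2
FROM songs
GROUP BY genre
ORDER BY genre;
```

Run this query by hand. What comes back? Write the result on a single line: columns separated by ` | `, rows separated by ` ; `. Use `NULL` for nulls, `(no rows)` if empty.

Group songs by genre.
Per group compute: ROUND(AVG(duration), 2), MAX(duration).
  classical: ids {1, 6} → ROUND(AVG(duration), 2)=130.5, MAX(duration)=155
  jazz: ids {2, 10} → ROUND(AVG(duration), 2)=247, MAX(duration)=354
  pop: ids {3, 5, 7, 11} → ROUND(AVG(duration), 2)=243.5, MAX(duration)=313
  rap: ids {4, 8, 9, 12} → ROUND(AVG(duration), 2)=213.75, MAX(duration)=272

classical | 130.5 | 155 ; jazz | 247 | 354 ; pop | 243.5 | 313 ; rap | 213.75 | 272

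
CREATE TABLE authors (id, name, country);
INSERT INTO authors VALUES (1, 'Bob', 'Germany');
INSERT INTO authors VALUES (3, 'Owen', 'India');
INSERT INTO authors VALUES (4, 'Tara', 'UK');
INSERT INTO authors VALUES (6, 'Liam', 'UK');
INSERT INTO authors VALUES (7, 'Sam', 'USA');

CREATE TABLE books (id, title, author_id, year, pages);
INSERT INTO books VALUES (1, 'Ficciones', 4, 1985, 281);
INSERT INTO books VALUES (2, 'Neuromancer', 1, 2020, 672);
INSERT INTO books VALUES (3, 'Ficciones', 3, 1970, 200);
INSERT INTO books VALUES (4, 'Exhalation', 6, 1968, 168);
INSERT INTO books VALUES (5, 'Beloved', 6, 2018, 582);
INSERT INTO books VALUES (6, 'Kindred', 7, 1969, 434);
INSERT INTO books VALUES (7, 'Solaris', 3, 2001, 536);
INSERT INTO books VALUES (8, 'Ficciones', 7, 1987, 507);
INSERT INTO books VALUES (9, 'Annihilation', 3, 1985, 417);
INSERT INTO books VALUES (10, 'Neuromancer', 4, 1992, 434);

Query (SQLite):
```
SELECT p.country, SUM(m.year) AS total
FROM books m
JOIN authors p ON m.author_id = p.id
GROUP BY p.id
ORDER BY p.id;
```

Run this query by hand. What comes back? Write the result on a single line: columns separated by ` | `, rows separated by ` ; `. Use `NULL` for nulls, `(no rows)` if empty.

Join each books row to its authors via author_id.
Group joined rows by authors.id; compute SUM(m.year) per group.
  1: ids {2} → SUM(m.year)=2020
  3: ids {3, 7, 9} → SUM(m.year)=5956
  4: ids {1, 10} → SUM(m.year)=3977
  6: ids {4, 5} → SUM(m.year)=3986
  7: ids {6, 8} → SUM(m.year)=3956

Germany | 2020 ; India | 5956 ; UK | 3977 ; UK | 3986 ; USA | 3956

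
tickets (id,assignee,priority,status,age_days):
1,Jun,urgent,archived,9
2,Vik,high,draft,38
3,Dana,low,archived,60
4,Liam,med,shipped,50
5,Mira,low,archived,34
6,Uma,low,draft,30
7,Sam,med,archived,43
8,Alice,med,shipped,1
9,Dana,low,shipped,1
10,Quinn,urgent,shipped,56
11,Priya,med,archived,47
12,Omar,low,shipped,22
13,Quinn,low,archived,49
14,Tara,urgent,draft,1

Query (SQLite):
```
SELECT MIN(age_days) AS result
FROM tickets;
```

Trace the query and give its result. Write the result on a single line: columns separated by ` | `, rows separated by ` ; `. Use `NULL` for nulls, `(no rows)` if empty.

1

All age_days values: [9, 38, 60, 50, 34, 30, 43, 1, 1, 56, 47, 22, 49, 1].
MIN of non-NULL values = 1.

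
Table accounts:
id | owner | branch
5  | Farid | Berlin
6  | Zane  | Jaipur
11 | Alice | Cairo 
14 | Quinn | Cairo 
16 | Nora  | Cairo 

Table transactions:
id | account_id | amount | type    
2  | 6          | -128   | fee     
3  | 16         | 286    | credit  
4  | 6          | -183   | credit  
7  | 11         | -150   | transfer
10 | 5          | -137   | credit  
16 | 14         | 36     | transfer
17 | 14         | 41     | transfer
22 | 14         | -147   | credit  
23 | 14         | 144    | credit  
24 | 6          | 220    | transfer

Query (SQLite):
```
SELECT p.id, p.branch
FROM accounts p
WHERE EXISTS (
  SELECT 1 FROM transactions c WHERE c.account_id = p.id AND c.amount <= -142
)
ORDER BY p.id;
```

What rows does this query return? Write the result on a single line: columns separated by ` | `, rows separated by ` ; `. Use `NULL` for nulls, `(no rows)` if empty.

For each accounts row, check whether any transactions with matching account_id has amount <= -142.
Keep rows where that is true.

6 | Jaipur ; 11 | Cairo ; 14 | Cairo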